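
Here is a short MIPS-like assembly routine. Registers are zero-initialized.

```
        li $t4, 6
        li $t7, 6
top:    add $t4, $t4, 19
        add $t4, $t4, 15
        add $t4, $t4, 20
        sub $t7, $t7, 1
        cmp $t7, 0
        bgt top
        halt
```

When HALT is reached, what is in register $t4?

330

after li $t4, 6: $t4=6
after li $t7, 6: $t7=6
after add $t4, $t4, 19: $t4=6+19=25
after add $t4, $t4, 15: $t4=25+15=40
after add $t4, $t4, 20: $t4=40+20=60
after sub $t7, $t7, 1: $t7=6-1=5
cmp $t7, 0  (cmp 5,0)
bgt top: taken
after add $t4, $t4, 19: $t4=60+19=79
after add $t4, $t4, 15: $t4=79+15=94
after add $t4, $t4, 20: $t4=94+20=114
after sub $t7, $t7, 1: $t7=5-1=4
cmp $t7, 0  (cmp 4,0)
bgt top: taken
after add $t4, $t4, 19: $t4=114+19=133
after add $t4, $t4, 15: $t4=133+15=148
after add $t4, $t4, 20: $t4=148+20=168
after sub $t7, $t7, 1: $t7=4-1=3
cmp $t7, 0  (cmp 3,0)
bgt top: taken
after add $t4, $t4, 19: $t4=168+19=187
after add $t4, $t4, 15: $t4=187+15=202
after add $t4, $t4, 20: $t4=202+20=222
after sub $t7, $t7, 1: $t7=3-1=2
cmp $t7, 0  (cmp 2,0)
bgt top: taken
after add $t4, $t4, 19: $t4=222+19=241
after add $t4, $t4, 15: $t4=241+15=256
after add $t4, $t4, 20: $t4=256+20=276
after sub $t7, $t7, 1: $t7=2-1=1
cmp $t7, 0  (cmp 1,0)
bgt top: taken
after add $t4, $t4, 19: $t4=276+19=295
after add $t4, $t4, 15: $t4=295+15=310
after add $t4, $t4, 20: $t4=310+20=330
after sub $t7, $t7, 1: $t7=1-1=0
cmp $t7, 0  (cmp 0,0)
bgt top: not taken
halt.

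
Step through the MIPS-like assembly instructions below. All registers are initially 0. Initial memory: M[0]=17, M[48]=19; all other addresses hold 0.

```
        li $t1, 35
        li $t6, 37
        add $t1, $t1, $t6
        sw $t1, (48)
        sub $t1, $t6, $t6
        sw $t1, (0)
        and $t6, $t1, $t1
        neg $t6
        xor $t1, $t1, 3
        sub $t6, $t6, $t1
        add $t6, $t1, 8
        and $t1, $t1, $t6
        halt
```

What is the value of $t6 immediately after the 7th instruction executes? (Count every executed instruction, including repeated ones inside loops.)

0

$t1=35
$t6=37
$t1=35+37=72
sw $t1, (48) → M[48]=72
$t1=37-37=0
sw $t1, (0) → M[0]=0
$t6=0&0=0
After step 7: $t6 = 0.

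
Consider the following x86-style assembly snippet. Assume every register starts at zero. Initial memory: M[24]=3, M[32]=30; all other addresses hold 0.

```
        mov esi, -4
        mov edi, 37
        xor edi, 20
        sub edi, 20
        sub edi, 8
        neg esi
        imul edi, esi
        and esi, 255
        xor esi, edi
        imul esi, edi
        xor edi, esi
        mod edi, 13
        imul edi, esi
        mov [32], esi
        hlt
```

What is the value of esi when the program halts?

mov esi, -4 → esi=-4
mov edi, 37 → edi=37
xor edi, 20 → edi=37^20=49
sub edi, 20 → edi=49-20=29
sub edi, 8 → edi=29-8=21
neg esi → esi=-(-4)=4
imul edi, esi → edi=21*4=84
and esi, 255 → esi=4&255=4
xor esi, edi → esi=4^84=80
imul esi, edi → esi=80*84=6720
xor edi, esi → edi=84^6720=6676
mod edi, 13 → edi=6676%13=7
imul edi, esi → edi=7*6720=47040
mov [32], esi → M[32]=6720
halt.

6720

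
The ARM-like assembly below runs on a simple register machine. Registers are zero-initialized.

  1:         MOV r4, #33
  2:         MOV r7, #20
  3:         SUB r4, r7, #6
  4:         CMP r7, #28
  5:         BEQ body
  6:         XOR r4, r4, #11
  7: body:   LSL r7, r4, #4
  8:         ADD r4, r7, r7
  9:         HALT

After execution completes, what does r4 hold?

160

after MOV r4, #33: r4=33
after MOV r7, #20: r7=20
after SUB r4, r7, #6: r4=20-6=14
CMP r7, #28  (cmp 20,28)
BEQ body: not taken
after XOR r4, r4, #11: r4=14^11=5
after LSL r7, r4, #4: r7=5<<4=80
after ADD r4, r7, r7: r4=80+80=160
halt.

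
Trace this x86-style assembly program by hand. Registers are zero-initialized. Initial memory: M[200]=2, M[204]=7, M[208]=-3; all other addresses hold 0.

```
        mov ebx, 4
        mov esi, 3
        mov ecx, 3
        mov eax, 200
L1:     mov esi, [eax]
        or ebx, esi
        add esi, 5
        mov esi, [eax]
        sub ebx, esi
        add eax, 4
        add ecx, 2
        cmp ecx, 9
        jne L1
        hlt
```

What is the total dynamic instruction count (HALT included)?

32

ebx=4
esi=3
ecx=3
eax=200
esi=M[200]=2
ebx=4|2=6
esi=2+5=7
esi=M[200]=2
ebx=6-2=4
eax=200+4=204
ecx=3+2=5
cmp ecx, 9  (cmp 5,9)
jne L1: taken
esi=M[204]=7
ebx=4|7=7
esi=7+5=12
esi=M[204]=7
ebx=7-7=0
eax=204+4=208
ecx=5+2=7
cmp ecx, 9  (cmp 7,9)
jne L1: taken
esi=M[208]=-3
ebx=0|(-3)=-3
esi=(-3)+5=2
esi=M[208]=-3
ebx=(-3)-(-3)=0
eax=208+4=212
ecx=7+2=9
cmp ecx, 9  (cmp 9,9)
jne L1: not taken
halt.
Total executed instructions: 32.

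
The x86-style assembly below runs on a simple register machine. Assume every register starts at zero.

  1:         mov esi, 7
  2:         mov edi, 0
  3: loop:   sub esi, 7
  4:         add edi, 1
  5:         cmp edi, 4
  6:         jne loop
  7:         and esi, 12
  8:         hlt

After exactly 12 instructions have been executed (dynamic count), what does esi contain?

esi=7
edi=0
esi=7-7=0
edi=0+1=1
cmp edi, 4  (cmp 1,4)
jne loop: taken
esi=0-7=-7
edi=1+1=2
cmp edi, 4  (cmp 2,4)
jne loop: taken
esi=(-7)-7=-14
edi=2+1=3
After step 12: esi = -14.

-14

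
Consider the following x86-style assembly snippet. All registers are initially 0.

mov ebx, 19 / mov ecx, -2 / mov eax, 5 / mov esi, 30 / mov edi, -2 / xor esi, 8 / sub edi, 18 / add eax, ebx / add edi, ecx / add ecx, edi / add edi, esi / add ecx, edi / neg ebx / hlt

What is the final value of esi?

after mov ebx, 19: ebx=19
after mov ecx, -2: ecx=-2
after mov eax, 5: eax=5
after mov esi, 30: esi=30
after mov edi, -2: edi=-2
after xor esi, 8: esi=30^8=22
after sub edi, 18: edi=(-2)-18=-20
after add eax, ebx: eax=5+19=24
after add edi, ecx: edi=(-20)+(-2)=-22
after add ecx, edi: ecx=(-2)+(-22)=-24
after add edi, esi: edi=(-22)+22=0
after add ecx, edi: ecx=(-24)+0=-24
after neg ebx: ebx=-(19)=-19
halt.

22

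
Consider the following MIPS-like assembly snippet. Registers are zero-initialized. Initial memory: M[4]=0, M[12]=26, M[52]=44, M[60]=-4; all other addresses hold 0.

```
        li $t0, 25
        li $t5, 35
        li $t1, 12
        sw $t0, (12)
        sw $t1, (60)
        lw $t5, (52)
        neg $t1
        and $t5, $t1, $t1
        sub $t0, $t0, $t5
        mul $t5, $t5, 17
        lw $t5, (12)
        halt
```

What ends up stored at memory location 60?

12

$t0=25
$t5=35
$t1=12
sw $t0, (12) → M[12]=25
sw $t1, (60) → M[60]=12
$t5=M[52]=44
$t1=-(12)=-12
$t5=(-12)&(-12)=-12
$t0=25-(-12)=37
$t5=(-12)*17=-204
$t5=M[12]=25
halt.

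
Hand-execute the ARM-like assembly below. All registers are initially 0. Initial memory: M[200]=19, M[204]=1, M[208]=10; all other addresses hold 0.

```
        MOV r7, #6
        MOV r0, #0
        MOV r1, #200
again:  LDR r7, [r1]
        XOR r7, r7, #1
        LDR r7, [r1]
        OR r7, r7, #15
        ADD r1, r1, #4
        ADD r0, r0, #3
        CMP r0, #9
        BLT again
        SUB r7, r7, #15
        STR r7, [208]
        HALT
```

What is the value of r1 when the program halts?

MOV r7, #6 → r7=6
MOV r0, #0 → r0=0
MOV r1, #200 → r1=200
LDR r7, [r1] → r7=M[200]=19
XOR r7, r7, #1 → r7=19^1=18
LDR r7, [r1] → r7=M[200]=19
OR r7, r7, #15 → r7=19|15=31
ADD r1, r1, #4 → r1=200+4=204
ADD r0, r0, #3 → r0=0+3=3
CMP r0, #9  (cmp 3,9)
BLT again: taken
LDR r7, [r1] → r7=M[204]=1
XOR r7, r7, #1 → r7=1^1=0
LDR r7, [r1] → r7=M[204]=1
OR r7, r7, #15 → r7=1|15=15
ADD r1, r1, #4 → r1=204+4=208
ADD r0, r0, #3 → r0=3+3=6
CMP r0, #9  (cmp 6,9)
BLT again: taken
LDR r7, [r1] → r7=M[208]=10
XOR r7, r7, #1 → r7=10^1=11
LDR r7, [r1] → r7=M[208]=10
OR r7, r7, #15 → r7=10|15=15
ADD r1, r1, #4 → r1=208+4=212
ADD r0, r0, #3 → r0=6+3=9
CMP r0, #9  (cmp 9,9)
BLT again: not taken
SUB r7, r7, #15 → r7=15-15=0
STR r7, [208] → M[208]=0
halt.

212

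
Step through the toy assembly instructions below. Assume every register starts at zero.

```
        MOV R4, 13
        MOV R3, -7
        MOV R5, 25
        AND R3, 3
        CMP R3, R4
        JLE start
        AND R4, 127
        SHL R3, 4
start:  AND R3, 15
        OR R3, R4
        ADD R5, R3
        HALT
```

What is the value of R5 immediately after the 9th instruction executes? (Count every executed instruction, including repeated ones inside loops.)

38

R4=13
R3=-7
R5=25
R3=(-7)&3=1
CMP R3, R4  (cmp 1,13)
JLE start: taken
R3=1&15=1
R3=1|13=13
R5=25+13=38
After step 9: R5 = 38.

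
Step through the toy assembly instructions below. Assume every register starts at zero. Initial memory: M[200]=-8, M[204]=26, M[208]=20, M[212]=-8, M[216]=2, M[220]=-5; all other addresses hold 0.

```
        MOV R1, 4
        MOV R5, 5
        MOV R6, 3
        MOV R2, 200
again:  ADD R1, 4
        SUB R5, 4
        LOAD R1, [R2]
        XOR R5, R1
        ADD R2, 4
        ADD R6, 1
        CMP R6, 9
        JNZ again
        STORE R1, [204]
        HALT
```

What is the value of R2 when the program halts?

224

MOV R1, 4 → R1=4
MOV R5, 5 → R5=5
MOV R6, 3 → R6=3
MOV R2, 200 → R2=200
ADD R1, 4 → R1=4+4=8
SUB R5, 4 → R5=5-4=1
LOAD R1, [R2] → R1=M[200]=-8
XOR R5, R1 → R5=1^(-8)=-7
ADD R2, 4 → R2=200+4=204
ADD R6, 1 → R6=3+1=4
CMP R6, 9  (cmp 4,9)
JNZ again: taken
ADD R1, 4 → R1=(-8)+4=-4
SUB R5, 4 → R5=(-7)-4=-11
LOAD R1, [R2] → R1=M[204]=26
XOR R5, R1 → R5=(-11)^26=-17
ADD R2, 4 → R2=204+4=208
ADD R6, 1 → R6=4+1=5
CMP R6, 9  (cmp 5,9)
JNZ again: taken
ADD R1, 4 → R1=26+4=30
SUB R5, 4 → R5=(-17)-4=-21
LOAD R1, [R2] → R1=M[208]=20
XOR R5, R1 → R5=(-21)^20=-1
ADD R2, 4 → R2=208+4=212
ADD R6, 1 → R6=5+1=6
CMP R6, 9  (cmp 6,9)
JNZ again: taken
ADD R1, 4 → R1=20+4=24
SUB R5, 4 → R5=(-1)-4=-5
LOAD R1, [R2] → R1=M[212]=-8
XOR R5, R1 → R5=(-5)^(-8)=3
ADD R2, 4 → R2=212+4=216
ADD R6, 1 → R6=6+1=7
CMP R6, 9  (cmp 7,9)
JNZ again: taken
ADD R1, 4 → R1=(-8)+4=-4
SUB R5, 4 → R5=3-4=-1
LOAD R1, [R2] → R1=M[216]=2
XOR R5, R1 → R5=(-1)^2=-3
ADD R2, 4 → R2=216+4=220
ADD R6, 1 → R6=7+1=8
CMP R6, 9  (cmp 8,9)
JNZ again: taken
ADD R1, 4 → R1=2+4=6
SUB R5, 4 → R5=(-3)-4=-7
LOAD R1, [R2] → R1=M[220]=-5
XOR R5, R1 → R5=(-7)^(-5)=2
ADD R2, 4 → R2=220+4=224
ADD R6, 1 → R6=8+1=9
CMP R6, 9  (cmp 9,9)
JNZ again: not taken
STORE R1, [204] → M[204]=-5
halt.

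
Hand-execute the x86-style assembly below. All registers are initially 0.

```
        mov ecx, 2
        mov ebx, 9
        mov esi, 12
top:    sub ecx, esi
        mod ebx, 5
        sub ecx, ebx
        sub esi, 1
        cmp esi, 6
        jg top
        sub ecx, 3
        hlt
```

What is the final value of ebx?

ecx=2
ebx=9
esi=12
ecx=2-12=-10
ebx=9%5=4
ecx=(-10)-4=-14
esi=12-1=11
cmp esi, 6  (cmp 11,6)
jg top: taken
ecx=(-14)-11=-25
ebx=4%5=4
ecx=(-25)-4=-29
esi=11-1=10
cmp esi, 6  (cmp 10,6)
jg top: taken
ecx=(-29)-10=-39
ebx=4%5=4
ecx=(-39)-4=-43
esi=10-1=9
cmp esi, 6  (cmp 9,6)
jg top: taken
ecx=(-43)-9=-52
ebx=4%5=4
ecx=(-52)-4=-56
esi=9-1=8
cmp esi, 6  (cmp 8,6)
jg top: taken
ecx=(-56)-8=-64
ebx=4%5=4
ecx=(-64)-4=-68
esi=8-1=7
cmp esi, 6  (cmp 7,6)
jg top: taken
ecx=(-68)-7=-75
ebx=4%5=4
ecx=(-75)-4=-79
esi=7-1=6
cmp esi, 6  (cmp 6,6)
jg top: not taken
ecx=(-79)-3=-82
halt.

4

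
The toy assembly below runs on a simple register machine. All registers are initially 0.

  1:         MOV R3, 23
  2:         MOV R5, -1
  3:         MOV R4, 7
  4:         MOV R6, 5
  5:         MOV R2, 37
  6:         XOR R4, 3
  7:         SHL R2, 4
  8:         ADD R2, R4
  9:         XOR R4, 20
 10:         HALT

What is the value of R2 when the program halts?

596

MOV R3, 23 → R3=23
MOV R5, -1 → R5=-1
MOV R4, 7 → R4=7
MOV R6, 5 → R6=5
MOV R2, 37 → R2=37
XOR R4, 3 → R4=7^3=4
SHL R2, 4 → R2=37<<4=592
ADD R2, R4 → R2=592+4=596
XOR R4, 20 → R4=4^20=16
halt.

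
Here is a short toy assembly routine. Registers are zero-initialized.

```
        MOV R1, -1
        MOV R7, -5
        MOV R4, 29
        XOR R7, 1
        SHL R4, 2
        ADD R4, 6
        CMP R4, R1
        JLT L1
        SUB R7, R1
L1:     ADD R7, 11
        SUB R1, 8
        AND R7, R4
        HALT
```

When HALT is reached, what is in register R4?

after MOV R1, -1: R1=-1
after MOV R7, -5: R7=-5
after MOV R4, 29: R4=29
after XOR R7, 1: R7=(-5)^1=-6
after SHL R4, 2: R4=29<<2=116
after ADD R4, 6: R4=116+6=122
CMP R4, R1  (cmp 122,-1)
JLT L1: not taken
after SUB R7, R1: R7=(-6)-(-1)=-5
after ADD R7, 11: R7=(-5)+11=6
after SUB R1, 8: R1=(-1)-8=-9
after AND R7, R4: R7=6&122=2
halt.

122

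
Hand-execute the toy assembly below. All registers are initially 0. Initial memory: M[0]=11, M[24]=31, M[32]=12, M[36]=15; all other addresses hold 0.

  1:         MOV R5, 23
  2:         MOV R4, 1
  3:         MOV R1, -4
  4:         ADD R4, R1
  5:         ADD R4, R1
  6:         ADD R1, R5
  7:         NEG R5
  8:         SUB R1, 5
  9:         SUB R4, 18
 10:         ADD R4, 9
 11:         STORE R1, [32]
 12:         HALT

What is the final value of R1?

after MOV R5, 23: R5=23
after MOV R4, 1: R4=1
after MOV R1, -4: R1=-4
after ADD R4, R1: R4=1+(-4)=-3
after ADD R4, R1: R4=(-3)+(-4)=-7
after ADD R1, R5: R1=(-4)+23=19
after NEG R5: R5=-(23)=-23
after SUB R1, 5: R1=19-5=14
after SUB R4, 18: R4=(-7)-18=-25
after ADD R4, 9: R4=(-25)+9=-16
STORE R1, [32] → M[32]=14
halt.

14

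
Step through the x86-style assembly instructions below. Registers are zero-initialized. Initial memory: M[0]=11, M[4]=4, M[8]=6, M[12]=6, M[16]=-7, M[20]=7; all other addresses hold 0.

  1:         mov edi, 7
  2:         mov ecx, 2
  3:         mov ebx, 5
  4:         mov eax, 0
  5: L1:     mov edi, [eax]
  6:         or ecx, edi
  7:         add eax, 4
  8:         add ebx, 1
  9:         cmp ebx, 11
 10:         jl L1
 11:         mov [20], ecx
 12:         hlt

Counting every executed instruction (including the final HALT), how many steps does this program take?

42

after mov edi, 7: edi=7
after mov ecx, 2: ecx=2
after mov ebx, 5: ebx=5
after mov eax, 0: eax=0
after mov edi, [eax]: edi=M[0]=11
after or ecx, edi: ecx=2|11=11
after add eax, 4: eax=0+4=4
after add ebx, 1: ebx=5+1=6
cmp ebx, 11  (cmp 6,11)
jl L1: taken
after mov edi, [eax]: edi=M[4]=4
after or ecx, edi: ecx=11|4=15
after add eax, 4: eax=4+4=8
after add ebx, 1: ebx=6+1=7
cmp ebx, 11  (cmp 7,11)
jl L1: taken
after mov edi, [eax]: edi=M[8]=6
after or ecx, edi: ecx=15|6=15
after add eax, 4: eax=8+4=12
after add ebx, 1: ebx=7+1=8
cmp ebx, 11  (cmp 8,11)
jl L1: taken
after mov edi, [eax]: edi=M[12]=6
after or ecx, edi: ecx=15|6=15
after add eax, 4: eax=12+4=16
after add ebx, 1: ebx=8+1=9
cmp ebx, 11  (cmp 9,11)
jl L1: taken
after mov edi, [eax]: edi=M[16]=-7
after or ecx, edi: ecx=15|(-7)=-1
after add eax, 4: eax=16+4=20
after add ebx, 1: ebx=9+1=10
cmp ebx, 11  (cmp 10,11)
jl L1: taken
after mov edi, [eax]: edi=M[20]=7
after or ecx, edi: ecx=(-1)|7=-1
after add eax, 4: eax=20+4=24
after add ebx, 1: ebx=10+1=11
cmp ebx, 11  (cmp 11,11)
jl L1: not taken
mov [20], ecx → M[20]=-1
halt.
Total executed instructions: 42.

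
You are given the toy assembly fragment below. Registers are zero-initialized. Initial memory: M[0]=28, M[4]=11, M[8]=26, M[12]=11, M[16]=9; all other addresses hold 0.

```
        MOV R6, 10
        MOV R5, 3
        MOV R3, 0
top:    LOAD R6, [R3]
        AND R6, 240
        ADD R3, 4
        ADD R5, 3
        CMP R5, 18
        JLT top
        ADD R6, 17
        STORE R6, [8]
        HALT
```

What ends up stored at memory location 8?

R6=10
R5=3
R3=0
R6=M[0]=28
R6=28&240=16
R3=0+4=4
R5=3+3=6
CMP R5, 18  (cmp 6,18)
JLT top: taken
R6=M[4]=11
R6=11&240=0
R3=4+4=8
R5=6+3=9
CMP R5, 18  (cmp 9,18)
JLT top: taken
R6=M[8]=26
R6=26&240=16
R3=8+4=12
R5=9+3=12
CMP R5, 18  (cmp 12,18)
JLT top: taken
R6=M[12]=11
R6=11&240=0
R3=12+4=16
R5=12+3=15
CMP R5, 18  (cmp 15,18)
JLT top: taken
R6=M[16]=9
R6=9&240=0
R3=16+4=20
R5=15+3=18
CMP R5, 18  (cmp 18,18)
JLT top: not taken
R6=0+17=17
STORE R6, [8] → M[8]=17
halt.

17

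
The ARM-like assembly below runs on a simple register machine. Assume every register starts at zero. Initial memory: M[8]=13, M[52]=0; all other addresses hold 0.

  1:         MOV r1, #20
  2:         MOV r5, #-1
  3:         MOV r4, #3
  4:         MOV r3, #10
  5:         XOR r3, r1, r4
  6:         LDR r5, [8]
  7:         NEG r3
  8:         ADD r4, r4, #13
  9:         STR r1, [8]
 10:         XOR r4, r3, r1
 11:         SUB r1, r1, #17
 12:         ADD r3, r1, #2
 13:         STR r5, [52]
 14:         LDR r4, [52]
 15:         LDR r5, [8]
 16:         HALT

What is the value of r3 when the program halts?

5

after MOV r1, #20: r1=20
after MOV r5, #-1: r5=-1
after MOV r4, #3: r4=3
after MOV r3, #10: r3=10
after XOR r3, r1, r4: r3=20^3=23
after LDR r5, [8]: r5=M[8]=13
after NEG r3: r3=-(23)=-23
after ADD r4, r4, #13: r4=3+13=16
STR r1, [8] → M[8]=20
after XOR r4, r3, r1: r4=(-23)^20=-3
after SUB r1, r1, #17: r1=20-17=3
after ADD r3, r1, #2: r3=3+2=5
STR r5, [52] → M[52]=13
after LDR r4, [52]: r4=M[52]=13
after LDR r5, [8]: r5=M[8]=20
halt.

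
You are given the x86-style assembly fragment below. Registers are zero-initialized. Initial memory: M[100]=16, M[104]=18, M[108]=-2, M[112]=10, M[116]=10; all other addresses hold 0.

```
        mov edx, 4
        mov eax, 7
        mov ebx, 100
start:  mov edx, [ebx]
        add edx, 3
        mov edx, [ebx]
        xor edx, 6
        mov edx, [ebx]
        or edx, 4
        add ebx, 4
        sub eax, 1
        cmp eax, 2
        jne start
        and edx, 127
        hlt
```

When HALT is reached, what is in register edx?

mov edx, 4 → edx=4
mov eax, 7 → eax=7
mov ebx, 100 → ebx=100
mov edx, [ebx] → edx=M[100]=16
add edx, 3 → edx=16+3=19
mov edx, [ebx] → edx=M[100]=16
xor edx, 6 → edx=16^6=22
mov edx, [ebx] → edx=M[100]=16
or edx, 4 → edx=16|4=20
add ebx, 4 → ebx=100+4=104
sub eax, 1 → eax=7-1=6
cmp eax, 2  (cmp 6,2)
jne start: taken
mov edx, [ebx] → edx=M[104]=18
add edx, 3 → edx=18+3=21
mov edx, [ebx] → edx=M[104]=18
xor edx, 6 → edx=18^6=20
mov edx, [ebx] → edx=M[104]=18
or edx, 4 → edx=18|4=22
add ebx, 4 → ebx=104+4=108
sub eax, 1 → eax=6-1=5
cmp eax, 2  (cmp 5,2)
jne start: taken
mov edx, [ebx] → edx=M[108]=-2
add edx, 3 → edx=(-2)+3=1
mov edx, [ebx] → edx=M[108]=-2
xor edx, 6 → edx=(-2)^6=-8
mov edx, [ebx] → edx=M[108]=-2
or edx, 4 → edx=(-2)|4=-2
add ebx, 4 → ebx=108+4=112
sub eax, 1 → eax=5-1=4
cmp eax, 2  (cmp 4,2)
jne start: taken
mov edx, [ebx] → edx=M[112]=10
add edx, 3 → edx=10+3=13
mov edx, [ebx] → edx=M[112]=10
xor edx, 6 → edx=10^6=12
mov edx, [ebx] → edx=M[112]=10
or edx, 4 → edx=10|4=14
add ebx, 4 → ebx=112+4=116
sub eax, 1 → eax=4-1=3
cmp eax, 2  (cmp 3,2)
jne start: taken
mov edx, [ebx] → edx=M[116]=10
add edx, 3 → edx=10+3=13
mov edx, [ebx] → edx=M[116]=10
xor edx, 6 → edx=10^6=12
mov edx, [ebx] → edx=M[116]=10
or edx, 4 → edx=10|4=14
add ebx, 4 → ebx=116+4=120
sub eax, 1 → eax=3-1=2
cmp eax, 2  (cmp 2,2)
jne start: not taken
and edx, 127 → edx=14&127=14
halt.

14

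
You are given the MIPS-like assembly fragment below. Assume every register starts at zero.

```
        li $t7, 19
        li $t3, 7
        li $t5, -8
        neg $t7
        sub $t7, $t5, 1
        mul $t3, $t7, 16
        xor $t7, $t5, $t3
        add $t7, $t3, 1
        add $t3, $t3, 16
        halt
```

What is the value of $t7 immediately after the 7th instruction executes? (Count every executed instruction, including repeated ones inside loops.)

after li $t7, 19: $t7=19
after li $t3, 7: $t3=7
after li $t5, -8: $t5=-8
after neg $t7: $t7=-(19)=-19
after sub $t7, $t5, 1: $t7=(-8)-1=-9
after mul $t3, $t7, 16: $t3=(-9)*16=-144
after xor $t7, $t5, $t3: $t7=(-8)^(-144)=136
After step 7: $t7 = 136.

136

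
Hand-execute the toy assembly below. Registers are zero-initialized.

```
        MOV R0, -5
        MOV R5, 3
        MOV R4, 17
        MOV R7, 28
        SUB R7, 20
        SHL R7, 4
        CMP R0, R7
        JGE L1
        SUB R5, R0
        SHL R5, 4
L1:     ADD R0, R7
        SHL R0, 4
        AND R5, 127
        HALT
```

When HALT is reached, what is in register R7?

after MOV R0, -5: R0=-5
after MOV R5, 3: R5=3
after MOV R4, 17: R4=17
after MOV R7, 28: R7=28
after SUB R7, 20: R7=28-20=8
after SHL R7, 4: R7=8<<4=128
CMP R0, R7  (cmp -5,128)
JGE L1: not taken
after SUB R5, R0: R5=3-(-5)=8
after SHL R5, 4: R5=8<<4=128
after ADD R0, R7: R0=(-5)+128=123
after SHL R0, 4: R0=123<<4=1968
after AND R5, 127: R5=128&127=0
halt.

128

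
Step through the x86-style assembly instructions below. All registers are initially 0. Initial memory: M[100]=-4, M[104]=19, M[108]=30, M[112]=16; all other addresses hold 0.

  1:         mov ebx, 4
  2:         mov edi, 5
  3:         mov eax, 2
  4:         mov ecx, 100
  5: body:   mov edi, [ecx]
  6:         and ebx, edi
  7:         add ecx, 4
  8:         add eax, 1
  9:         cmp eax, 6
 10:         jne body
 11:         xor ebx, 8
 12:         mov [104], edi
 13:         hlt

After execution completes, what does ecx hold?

ebx=4
edi=5
eax=2
ecx=100
edi=M[100]=-4
ebx=4&(-4)=4
ecx=100+4=104
eax=2+1=3
cmp eax, 6  (cmp 3,6)
jne body: taken
edi=M[104]=19
ebx=4&19=0
ecx=104+4=108
eax=3+1=4
cmp eax, 6  (cmp 4,6)
jne body: taken
edi=M[108]=30
ebx=0&30=0
ecx=108+4=112
eax=4+1=5
cmp eax, 6  (cmp 5,6)
jne body: taken
edi=M[112]=16
ebx=0&16=0
ecx=112+4=116
eax=5+1=6
cmp eax, 6  (cmp 6,6)
jne body: not taken
ebx=0^8=8
mov [104], edi → M[104]=16
halt.

116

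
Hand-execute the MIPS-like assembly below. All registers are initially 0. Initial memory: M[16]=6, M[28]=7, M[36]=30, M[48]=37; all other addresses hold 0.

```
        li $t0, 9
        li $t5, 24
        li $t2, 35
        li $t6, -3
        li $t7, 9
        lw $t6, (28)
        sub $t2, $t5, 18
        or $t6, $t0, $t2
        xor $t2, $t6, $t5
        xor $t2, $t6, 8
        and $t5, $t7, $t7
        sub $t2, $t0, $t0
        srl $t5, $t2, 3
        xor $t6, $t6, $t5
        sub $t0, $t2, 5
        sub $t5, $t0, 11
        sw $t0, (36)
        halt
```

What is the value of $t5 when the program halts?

$t0=9
$t5=24
$t2=35
$t6=-3
$t7=9
$t6=M[28]=7
$t2=24-18=6
$t6=9|6=15
$t2=15^24=23
$t2=15^8=7
$t5=9&9=9
$t2=9-9=0
$t5=0>>3=0
$t6=15^0=15
$t0=0-5=-5
$t5=(-5)-11=-16
sw $t0, (36) → M[36]=-5
halt.

-16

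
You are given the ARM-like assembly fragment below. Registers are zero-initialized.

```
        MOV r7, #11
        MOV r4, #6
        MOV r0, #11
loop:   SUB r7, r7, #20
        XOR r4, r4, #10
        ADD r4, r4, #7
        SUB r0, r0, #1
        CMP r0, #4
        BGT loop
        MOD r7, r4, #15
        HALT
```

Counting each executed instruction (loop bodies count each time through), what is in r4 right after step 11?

r7=11
r4=6
r0=11
r7=11-20=-9
r4=6^10=12
r4=12+7=19
r0=11-1=10
CMP r0, #4  (cmp 10,4)
BGT loop: taken
r7=(-9)-20=-29
r4=19^10=25
After step 11: r4 = 25.

25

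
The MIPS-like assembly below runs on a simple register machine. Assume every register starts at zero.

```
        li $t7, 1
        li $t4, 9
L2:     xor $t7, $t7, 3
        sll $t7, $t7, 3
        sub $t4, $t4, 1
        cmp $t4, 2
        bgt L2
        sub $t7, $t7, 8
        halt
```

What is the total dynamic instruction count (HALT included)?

39

after li $t7, 1: $t7=1
after li $t4, 9: $t4=9
after xor $t7, $t7, 3: $t7=1^3=2
after sll $t7, $t7, 3: $t7=2<<3=16
after sub $t4, $t4, 1: $t4=9-1=8
cmp $t4, 2  (cmp 8,2)
bgt L2: taken
after xor $t7, $t7, 3: $t7=16^3=19
after sll $t7, $t7, 3: $t7=19<<3=152
after sub $t4, $t4, 1: $t4=8-1=7
cmp $t4, 2  (cmp 7,2)
bgt L2: taken
after xor $t7, $t7, 3: $t7=152^3=155
after sll $t7, $t7, 3: $t7=155<<3=1240
after sub $t4, $t4, 1: $t4=7-1=6
cmp $t4, 2  (cmp 6,2)
bgt L2: taken
after xor $t7, $t7, 3: $t7=1240^3=1243
after sll $t7, $t7, 3: $t7=1243<<3=9944
after sub $t4, $t4, 1: $t4=6-1=5
cmp $t4, 2  (cmp 5,2)
bgt L2: taken
after xor $t7, $t7, 3: $t7=9944^3=9947
after sll $t7, $t7, 3: $t7=9947<<3=79576
after sub $t4, $t4, 1: $t4=5-1=4
cmp $t4, 2  (cmp 4,2)
bgt L2: taken
after xor $t7, $t7, 3: $t7=79576^3=79579
after sll $t7, $t7, 3: $t7=79579<<3=636632
after sub $t4, $t4, 1: $t4=4-1=3
cmp $t4, 2  (cmp 3,2)
bgt L2: taken
after xor $t7, $t7, 3: $t7=636632^3=636635
after sll $t7, $t7, 3: $t7=636635<<3=5093080
after sub $t4, $t4, 1: $t4=3-1=2
cmp $t4, 2  (cmp 2,2)
bgt L2: not taken
after sub $t7, $t7, 8: $t7=5093080-8=5093072
halt.
Total executed instructions: 39.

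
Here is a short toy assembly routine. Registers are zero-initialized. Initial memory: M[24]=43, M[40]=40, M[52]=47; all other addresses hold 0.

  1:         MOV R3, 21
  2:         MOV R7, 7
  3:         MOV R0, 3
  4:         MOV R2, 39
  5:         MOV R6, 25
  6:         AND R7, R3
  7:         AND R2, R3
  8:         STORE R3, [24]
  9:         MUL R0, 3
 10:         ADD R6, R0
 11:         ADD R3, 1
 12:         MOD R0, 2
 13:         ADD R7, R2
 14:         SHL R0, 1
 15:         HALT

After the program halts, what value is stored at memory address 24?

21

after MOV R3, 21: R3=21
after MOV R7, 7: R7=7
after MOV R0, 3: R0=3
after MOV R2, 39: R2=39
after MOV R6, 25: R6=25
after AND R7, R3: R7=7&21=5
after AND R2, R3: R2=39&21=5
STORE R3, [24] → M[24]=21
after MUL R0, 3: R0=3*3=9
after ADD R6, R0: R6=25+9=34
after ADD R3, 1: R3=21+1=22
after MOD R0, 2: R0=9%2=1
after ADD R7, R2: R7=5+5=10
after SHL R0, 1: R0=1<<1=2
halt.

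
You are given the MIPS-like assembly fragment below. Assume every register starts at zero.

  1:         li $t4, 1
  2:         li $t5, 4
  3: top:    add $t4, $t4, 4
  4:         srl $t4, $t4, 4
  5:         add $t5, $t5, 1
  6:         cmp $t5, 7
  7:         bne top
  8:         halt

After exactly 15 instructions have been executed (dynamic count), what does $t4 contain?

li $t4, 1 → $t4=1
li $t5, 4 → $t5=4
add $t4, $t4, 4 → $t4=1+4=5
srl $t4, $t4, 4 → $t4=5>>4=0
add $t5, $t5, 1 → $t5=4+1=5
cmp $t5, 7  (cmp 5,7)
bne top: taken
add $t4, $t4, 4 → $t4=0+4=4
srl $t4, $t4, 4 → $t4=4>>4=0
add $t5, $t5, 1 → $t5=5+1=6
cmp $t5, 7  (cmp 6,7)
bne top: taken
add $t4, $t4, 4 → $t4=0+4=4
srl $t4, $t4, 4 → $t4=4>>4=0
add $t5, $t5, 1 → $t5=6+1=7
After step 15: $t4 = 0.

0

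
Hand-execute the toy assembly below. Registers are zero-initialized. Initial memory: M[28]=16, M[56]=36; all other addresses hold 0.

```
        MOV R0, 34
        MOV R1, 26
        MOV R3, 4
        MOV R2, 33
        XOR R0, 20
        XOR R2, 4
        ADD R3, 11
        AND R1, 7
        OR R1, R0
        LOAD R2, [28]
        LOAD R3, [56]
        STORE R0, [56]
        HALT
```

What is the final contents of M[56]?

after MOV R0, 34: R0=34
after MOV R1, 26: R1=26
after MOV R3, 4: R3=4
after MOV R2, 33: R2=33
after XOR R0, 20: R0=34^20=54
after XOR R2, 4: R2=33^4=37
after ADD R3, 11: R3=4+11=15
after AND R1, 7: R1=26&7=2
after OR R1, R0: R1=2|54=54
after LOAD R2, [28]: R2=M[28]=16
after LOAD R3, [56]: R3=M[56]=36
STORE R0, [56] → M[56]=54
halt.

54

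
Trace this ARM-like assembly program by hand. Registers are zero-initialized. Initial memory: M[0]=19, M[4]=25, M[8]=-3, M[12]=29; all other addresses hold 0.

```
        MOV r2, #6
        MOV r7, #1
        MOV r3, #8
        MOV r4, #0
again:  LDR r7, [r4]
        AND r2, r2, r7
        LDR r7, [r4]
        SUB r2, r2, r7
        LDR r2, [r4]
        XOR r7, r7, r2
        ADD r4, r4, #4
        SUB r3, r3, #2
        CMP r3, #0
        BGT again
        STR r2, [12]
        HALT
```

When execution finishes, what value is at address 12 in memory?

29

after MOV r2, #6: r2=6
after MOV r7, #1: r7=1
after MOV r3, #8: r3=8
after MOV r4, #0: r4=0
after LDR r7, [r4]: r7=M[0]=19
after AND r2, r2, r7: r2=6&19=2
after LDR r7, [r4]: r7=M[0]=19
after SUB r2, r2, r7: r2=2-19=-17
after LDR r2, [r4]: r2=M[0]=19
after XOR r7, r7, r2: r7=19^19=0
after ADD r4, r4, #4: r4=0+4=4
after SUB r3, r3, #2: r3=8-2=6
CMP r3, #0  (cmp 6,0)
BGT again: taken
after LDR r7, [r4]: r7=M[4]=25
after AND r2, r2, r7: r2=19&25=17
after LDR r7, [r4]: r7=M[4]=25
after SUB r2, r2, r7: r2=17-25=-8
after LDR r2, [r4]: r2=M[4]=25
after XOR r7, r7, r2: r7=25^25=0
after ADD r4, r4, #4: r4=4+4=8
after SUB r3, r3, #2: r3=6-2=4
CMP r3, #0  (cmp 4,0)
BGT again: taken
after LDR r7, [r4]: r7=M[8]=-3
after AND r2, r2, r7: r2=25&(-3)=25
after LDR r7, [r4]: r7=M[8]=-3
after SUB r2, r2, r7: r2=25-(-3)=28
after LDR r2, [r4]: r2=M[8]=-3
after XOR r7, r7, r2: r7=(-3)^(-3)=0
after ADD r4, r4, #4: r4=8+4=12
after SUB r3, r3, #2: r3=4-2=2
CMP r3, #0  (cmp 2,0)
BGT again: taken
after LDR r7, [r4]: r7=M[12]=29
after AND r2, r2, r7: r2=(-3)&29=29
after LDR r7, [r4]: r7=M[12]=29
after SUB r2, r2, r7: r2=29-29=0
after LDR r2, [r4]: r2=M[12]=29
after XOR r7, r7, r2: r7=29^29=0
after ADD r4, r4, #4: r4=12+4=16
after SUB r3, r3, #2: r3=2-2=0
CMP r3, #0  (cmp 0,0)
BGT again: not taken
STR r2, [12] → M[12]=29
halt.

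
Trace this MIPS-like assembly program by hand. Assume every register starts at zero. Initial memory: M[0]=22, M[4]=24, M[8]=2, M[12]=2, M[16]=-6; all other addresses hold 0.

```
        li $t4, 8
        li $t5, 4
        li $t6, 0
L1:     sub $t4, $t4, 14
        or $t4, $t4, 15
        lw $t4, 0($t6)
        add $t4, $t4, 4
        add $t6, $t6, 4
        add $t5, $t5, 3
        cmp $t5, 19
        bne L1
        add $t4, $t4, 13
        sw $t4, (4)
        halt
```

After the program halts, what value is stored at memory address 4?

li $t4, 8 → $t4=8
li $t5, 4 → $t5=4
li $t6, 0 → $t6=0
sub $t4, $t4, 14 → $t4=8-14=-6
or $t4, $t4, 15 → $t4=(-6)|15=-1
lw $t4, 0($t6) → $t4=M[0]=22
add $t4, $t4, 4 → $t4=22+4=26
add $t6, $t6, 4 → $t6=0+4=4
add $t5, $t5, 3 → $t5=4+3=7
cmp $t5, 19  (cmp 7,19)
bne L1: taken
sub $t4, $t4, 14 → $t4=26-14=12
or $t4, $t4, 15 → $t4=12|15=15
lw $t4, 0($t6) → $t4=M[4]=24
add $t4, $t4, 4 → $t4=24+4=28
add $t6, $t6, 4 → $t6=4+4=8
add $t5, $t5, 3 → $t5=7+3=10
cmp $t5, 19  (cmp 10,19)
bne L1: taken
sub $t4, $t4, 14 → $t4=28-14=14
or $t4, $t4, 15 → $t4=14|15=15
lw $t4, 0($t6) → $t4=M[8]=2
add $t4, $t4, 4 → $t4=2+4=6
add $t6, $t6, 4 → $t6=8+4=12
add $t5, $t5, 3 → $t5=10+3=13
cmp $t5, 19  (cmp 13,19)
bne L1: taken
sub $t4, $t4, 14 → $t4=6-14=-8
or $t4, $t4, 15 → $t4=(-8)|15=-1
lw $t4, 0($t6) → $t4=M[12]=2
add $t4, $t4, 4 → $t4=2+4=6
add $t6, $t6, 4 → $t6=12+4=16
add $t5, $t5, 3 → $t5=13+3=16
cmp $t5, 19  (cmp 16,19)
bne L1: taken
sub $t4, $t4, 14 → $t4=6-14=-8
or $t4, $t4, 15 → $t4=(-8)|15=-1
lw $t4, 0($t6) → $t4=M[16]=-6
add $t4, $t4, 4 → $t4=(-6)+4=-2
add $t6, $t6, 4 → $t6=16+4=20
add $t5, $t5, 3 → $t5=16+3=19
cmp $t5, 19  (cmp 19,19)
bne L1: not taken
add $t4, $t4, 13 → $t4=(-2)+13=11
sw $t4, (4) → M[4]=11
halt.

11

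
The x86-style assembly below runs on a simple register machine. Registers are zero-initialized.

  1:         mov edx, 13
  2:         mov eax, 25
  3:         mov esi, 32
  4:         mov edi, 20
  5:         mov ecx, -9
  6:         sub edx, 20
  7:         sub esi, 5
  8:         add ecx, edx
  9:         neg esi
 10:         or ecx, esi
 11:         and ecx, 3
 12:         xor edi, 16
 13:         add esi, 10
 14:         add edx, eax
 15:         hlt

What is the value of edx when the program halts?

18

after mov edx, 13: edx=13
after mov eax, 25: eax=25
after mov esi, 32: esi=32
after mov edi, 20: edi=20
after mov ecx, -9: ecx=-9
after sub edx, 20: edx=13-20=-7
after sub esi, 5: esi=32-5=27
after add ecx, edx: ecx=(-9)+(-7)=-16
after neg esi: esi=-(27)=-27
after or ecx, esi: ecx=(-16)|(-27)=-11
after and ecx, 3: ecx=(-11)&3=1
after xor edi, 16: edi=20^16=4
after add esi, 10: esi=(-27)+10=-17
after add edx, eax: edx=(-7)+25=18
halt.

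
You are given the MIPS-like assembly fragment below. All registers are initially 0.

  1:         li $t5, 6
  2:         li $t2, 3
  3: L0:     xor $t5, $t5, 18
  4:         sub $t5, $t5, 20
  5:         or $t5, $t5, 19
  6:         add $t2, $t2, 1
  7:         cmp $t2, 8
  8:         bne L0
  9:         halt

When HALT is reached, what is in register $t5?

-109

after li $t5, 6: $t5=6
after li $t2, 3: $t2=3
after xor $t5, $t5, 18: $t5=6^18=20
after sub $t5, $t5, 20: $t5=20-20=0
after or $t5, $t5, 19: $t5=0|19=19
after add $t2, $t2, 1: $t2=3+1=4
cmp $t2, 8  (cmp 4,8)
bne L0: taken
after xor $t5, $t5, 18: $t5=19^18=1
after sub $t5, $t5, 20: $t5=1-20=-19
after or $t5, $t5, 19: $t5=(-19)|19=-1
after add $t2, $t2, 1: $t2=4+1=5
cmp $t2, 8  (cmp 5,8)
bne L0: taken
after xor $t5, $t5, 18: $t5=(-1)^18=-19
after sub $t5, $t5, 20: $t5=(-19)-20=-39
after or $t5, $t5, 19: $t5=(-39)|19=-37
after add $t2, $t2, 1: $t2=5+1=6
cmp $t2, 8  (cmp 6,8)
bne L0: taken
after xor $t5, $t5, 18: $t5=(-37)^18=-55
after sub $t5, $t5, 20: $t5=(-55)-20=-75
after or $t5, $t5, 19: $t5=(-75)|19=-73
after add $t2, $t2, 1: $t2=6+1=7
cmp $t2, 8  (cmp 7,8)
bne L0: taken
after xor $t5, $t5, 18: $t5=(-73)^18=-91
after sub $t5, $t5, 20: $t5=(-91)-20=-111
after or $t5, $t5, 19: $t5=(-111)|19=-109
after add $t2, $t2, 1: $t2=7+1=8
cmp $t2, 8  (cmp 8,8)
bne L0: not taken
halt.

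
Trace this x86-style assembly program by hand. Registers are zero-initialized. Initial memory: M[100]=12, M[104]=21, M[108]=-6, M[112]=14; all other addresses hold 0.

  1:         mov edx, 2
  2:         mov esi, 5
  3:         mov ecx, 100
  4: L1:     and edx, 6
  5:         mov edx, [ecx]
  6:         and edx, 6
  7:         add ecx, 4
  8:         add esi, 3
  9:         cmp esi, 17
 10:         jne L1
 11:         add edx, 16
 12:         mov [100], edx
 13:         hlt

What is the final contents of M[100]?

22

mov edx, 2 → edx=2
mov esi, 5 → esi=5
mov ecx, 100 → ecx=100
and edx, 6 → edx=2&6=2
mov edx, [ecx] → edx=M[100]=12
and edx, 6 → edx=12&6=4
add ecx, 4 → ecx=100+4=104
add esi, 3 → esi=5+3=8
cmp esi, 17  (cmp 8,17)
jne L1: taken
and edx, 6 → edx=4&6=4
mov edx, [ecx] → edx=M[104]=21
and edx, 6 → edx=21&6=4
add ecx, 4 → ecx=104+4=108
add esi, 3 → esi=8+3=11
cmp esi, 17  (cmp 11,17)
jne L1: taken
and edx, 6 → edx=4&6=4
mov edx, [ecx] → edx=M[108]=-6
and edx, 6 → edx=(-6)&6=2
add ecx, 4 → ecx=108+4=112
add esi, 3 → esi=11+3=14
cmp esi, 17  (cmp 14,17)
jne L1: taken
and edx, 6 → edx=2&6=2
mov edx, [ecx] → edx=M[112]=14
and edx, 6 → edx=14&6=6
add ecx, 4 → ecx=112+4=116
add esi, 3 → esi=14+3=17
cmp esi, 17  (cmp 17,17)
jne L1: not taken
add edx, 16 → edx=6+16=22
mov [100], edx → M[100]=22
halt.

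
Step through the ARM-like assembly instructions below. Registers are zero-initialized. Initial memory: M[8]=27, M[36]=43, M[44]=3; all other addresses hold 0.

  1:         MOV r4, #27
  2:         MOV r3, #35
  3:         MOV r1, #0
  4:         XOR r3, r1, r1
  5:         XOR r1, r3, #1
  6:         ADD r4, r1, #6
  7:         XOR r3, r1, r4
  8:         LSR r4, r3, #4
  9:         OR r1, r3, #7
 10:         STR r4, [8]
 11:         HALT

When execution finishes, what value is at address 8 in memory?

0

r4=27
r3=35
r1=0
r3=0^0=0
r1=0^1=1
r4=1+6=7
r3=1^7=6
r4=6>>4=0
r1=6|7=7
STR r4, [8] → M[8]=0
halt.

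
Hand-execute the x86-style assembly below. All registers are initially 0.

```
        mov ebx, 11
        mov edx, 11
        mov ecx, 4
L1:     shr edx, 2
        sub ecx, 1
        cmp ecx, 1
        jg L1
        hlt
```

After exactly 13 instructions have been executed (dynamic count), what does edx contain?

0

after mov ebx, 11: ebx=11
after mov edx, 11: edx=11
after mov ecx, 4: ecx=4
after shr edx, 2: edx=11>>2=2
after sub ecx, 1: ecx=4-1=3
cmp ecx, 1  (cmp 3,1)
jg L1: taken
after shr edx, 2: edx=2>>2=0
after sub ecx, 1: ecx=3-1=2
cmp ecx, 1  (cmp 2,1)
jg L1: taken
after shr edx, 2: edx=0>>2=0
after sub ecx, 1: ecx=2-1=1
After step 13: edx = 0.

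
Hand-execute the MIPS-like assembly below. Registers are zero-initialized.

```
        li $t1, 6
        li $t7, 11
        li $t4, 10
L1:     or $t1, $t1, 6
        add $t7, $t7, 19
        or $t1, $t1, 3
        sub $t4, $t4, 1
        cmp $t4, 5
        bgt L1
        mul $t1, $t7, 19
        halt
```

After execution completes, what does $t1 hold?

$t1=6
$t7=11
$t4=10
$t1=6|6=6
$t7=11+19=30
$t1=6|3=7
$t4=10-1=9
cmp $t4, 5  (cmp 9,5)
bgt L1: taken
$t1=7|6=7
$t7=30+19=49
$t1=7|3=7
$t4=9-1=8
cmp $t4, 5  (cmp 8,5)
bgt L1: taken
$t1=7|6=7
$t7=49+19=68
$t1=7|3=7
$t4=8-1=7
cmp $t4, 5  (cmp 7,5)
bgt L1: taken
$t1=7|6=7
$t7=68+19=87
$t1=7|3=7
$t4=7-1=6
cmp $t4, 5  (cmp 6,5)
bgt L1: taken
$t1=7|6=7
$t7=87+19=106
$t1=7|3=7
$t4=6-1=5
cmp $t4, 5  (cmp 5,5)
bgt L1: not taken
$t1=106*19=2014
halt.

2014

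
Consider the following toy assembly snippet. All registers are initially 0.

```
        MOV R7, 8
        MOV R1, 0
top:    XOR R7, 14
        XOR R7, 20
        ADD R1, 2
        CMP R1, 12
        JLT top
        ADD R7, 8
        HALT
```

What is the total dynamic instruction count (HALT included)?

34

R7=8
R1=0
R7=8^14=6
R7=6^20=18
R1=0+2=2
CMP R1, 12  (cmp 2,12)
JLT top: taken
R7=18^14=28
R7=28^20=8
R1=2+2=4
CMP R1, 12  (cmp 4,12)
JLT top: taken
R7=8^14=6
R7=6^20=18
R1=4+2=6
CMP R1, 12  (cmp 6,12)
JLT top: taken
R7=18^14=28
R7=28^20=8
R1=6+2=8
CMP R1, 12  (cmp 8,12)
JLT top: taken
R7=8^14=6
R7=6^20=18
R1=8+2=10
CMP R1, 12  (cmp 10,12)
JLT top: taken
R7=18^14=28
R7=28^20=8
R1=10+2=12
CMP R1, 12  (cmp 12,12)
JLT top: not taken
R7=8+8=16
halt.
Total executed instructions: 34.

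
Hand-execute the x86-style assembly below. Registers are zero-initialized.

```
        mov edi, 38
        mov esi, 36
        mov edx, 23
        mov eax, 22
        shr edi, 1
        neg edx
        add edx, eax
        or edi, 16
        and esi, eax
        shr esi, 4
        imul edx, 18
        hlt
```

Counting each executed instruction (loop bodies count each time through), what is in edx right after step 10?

edi=38
esi=36
edx=23
eax=22
edi=38>>1=19
edx=-(23)=-23
edx=(-23)+22=-1
edi=19|16=19
esi=36&22=4
esi=4>>4=0
After step 10: edx = -1.

-1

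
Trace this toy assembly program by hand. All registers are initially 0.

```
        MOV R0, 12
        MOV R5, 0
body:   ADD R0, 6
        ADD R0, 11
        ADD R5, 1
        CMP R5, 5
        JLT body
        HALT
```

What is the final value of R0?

R0=12
R5=0
R0=12+6=18
R0=18+11=29
R5=0+1=1
CMP R5, 5  (cmp 1,5)
JLT body: taken
R0=29+6=35
R0=35+11=46
R5=1+1=2
CMP R5, 5  (cmp 2,5)
JLT body: taken
R0=46+6=52
R0=52+11=63
R5=2+1=3
CMP R5, 5  (cmp 3,5)
JLT body: taken
R0=63+6=69
R0=69+11=80
R5=3+1=4
CMP R5, 5  (cmp 4,5)
JLT body: taken
R0=80+6=86
R0=86+11=97
R5=4+1=5
CMP R5, 5  (cmp 5,5)
JLT body: not taken
halt.

97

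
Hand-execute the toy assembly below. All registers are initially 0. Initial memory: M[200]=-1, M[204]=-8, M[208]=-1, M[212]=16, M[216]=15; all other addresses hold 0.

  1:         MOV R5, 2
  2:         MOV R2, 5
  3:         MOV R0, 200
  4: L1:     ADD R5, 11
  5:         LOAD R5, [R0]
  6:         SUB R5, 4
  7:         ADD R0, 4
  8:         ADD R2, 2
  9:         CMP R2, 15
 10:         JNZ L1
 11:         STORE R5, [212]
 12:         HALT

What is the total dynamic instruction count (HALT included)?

40

R5=2
R2=5
R0=200
R5=2+11=13
R5=M[200]=-1
R5=(-1)-4=-5
R0=200+4=204
R2=5+2=7
CMP R2, 15  (cmp 7,15)
JNZ L1: taken
R5=(-5)+11=6
R5=M[204]=-8
R5=(-8)-4=-12
R0=204+4=208
R2=7+2=9
CMP R2, 15  (cmp 9,15)
JNZ L1: taken
R5=(-12)+11=-1
R5=M[208]=-1
R5=(-1)-4=-5
R0=208+4=212
R2=9+2=11
CMP R2, 15  (cmp 11,15)
JNZ L1: taken
R5=(-5)+11=6
R5=M[212]=16
R5=16-4=12
R0=212+4=216
R2=11+2=13
CMP R2, 15  (cmp 13,15)
JNZ L1: taken
R5=12+11=23
R5=M[216]=15
R5=15-4=11
R0=216+4=220
R2=13+2=15
CMP R2, 15  (cmp 15,15)
JNZ L1: not taken
STORE R5, [212] → M[212]=11
halt.
Total executed instructions: 40.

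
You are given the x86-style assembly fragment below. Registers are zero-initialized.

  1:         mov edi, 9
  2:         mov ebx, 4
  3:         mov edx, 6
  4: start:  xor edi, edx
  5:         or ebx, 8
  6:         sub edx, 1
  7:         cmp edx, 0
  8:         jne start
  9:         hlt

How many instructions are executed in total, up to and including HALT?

34

mov edi, 9 → edi=9
mov ebx, 4 → ebx=4
mov edx, 6 → edx=6
xor edi, edx → edi=9^6=15
or ebx, 8 → ebx=4|8=12
sub edx, 1 → edx=6-1=5
cmp edx, 0  (cmp 5,0)
jne start: taken
xor edi, edx → edi=15^5=10
or ebx, 8 → ebx=12|8=12
sub edx, 1 → edx=5-1=4
cmp edx, 0  (cmp 4,0)
jne start: taken
xor edi, edx → edi=10^4=14
or ebx, 8 → ebx=12|8=12
sub edx, 1 → edx=4-1=3
cmp edx, 0  (cmp 3,0)
jne start: taken
xor edi, edx → edi=14^3=13
or ebx, 8 → ebx=12|8=12
sub edx, 1 → edx=3-1=2
cmp edx, 0  (cmp 2,0)
jne start: taken
xor edi, edx → edi=13^2=15
or ebx, 8 → ebx=12|8=12
sub edx, 1 → edx=2-1=1
cmp edx, 0  (cmp 1,0)
jne start: taken
xor edi, edx → edi=15^1=14
or ebx, 8 → ebx=12|8=12
sub edx, 1 → edx=1-1=0
cmp edx, 0  (cmp 0,0)
jne start: not taken
halt.
Total executed instructions: 34.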